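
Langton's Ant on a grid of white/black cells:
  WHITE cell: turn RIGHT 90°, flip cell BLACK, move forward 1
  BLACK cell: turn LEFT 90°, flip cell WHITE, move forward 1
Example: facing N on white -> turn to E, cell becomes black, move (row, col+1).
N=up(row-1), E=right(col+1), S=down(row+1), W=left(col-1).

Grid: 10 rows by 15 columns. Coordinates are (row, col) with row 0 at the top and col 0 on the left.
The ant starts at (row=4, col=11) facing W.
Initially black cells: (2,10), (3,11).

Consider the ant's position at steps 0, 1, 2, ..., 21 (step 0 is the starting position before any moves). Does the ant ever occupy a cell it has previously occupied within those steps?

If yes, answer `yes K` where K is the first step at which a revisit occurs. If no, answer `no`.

Answer: yes 7

Derivation:
Step 1: on WHITE (4,11): turn R to N, flip to black, move to (3,11). |black|=3 — new cell
Step 2: on BLACK (3,11): turn L to W, flip to white, move to (3,10). |black|=2 — new cell
Step 3: on WHITE (3,10): turn R to N, flip to black, move to (2,10). |black|=3 — new cell
Step 4: on BLACK (2,10): turn L to W, flip to white, move to (2,9). |black|=2 — new cell
Step 5: on WHITE (2,9): turn R to N, flip to black, move to (1,9). |black|=3 — new cell
Step 6: on WHITE (1,9): turn R to E, flip to black, move to (1,10). |black|=4 — new cell
Step 7: on WHITE (1,10): turn R to S, flip to black, move to (2,10). |black|=5 — REVISIT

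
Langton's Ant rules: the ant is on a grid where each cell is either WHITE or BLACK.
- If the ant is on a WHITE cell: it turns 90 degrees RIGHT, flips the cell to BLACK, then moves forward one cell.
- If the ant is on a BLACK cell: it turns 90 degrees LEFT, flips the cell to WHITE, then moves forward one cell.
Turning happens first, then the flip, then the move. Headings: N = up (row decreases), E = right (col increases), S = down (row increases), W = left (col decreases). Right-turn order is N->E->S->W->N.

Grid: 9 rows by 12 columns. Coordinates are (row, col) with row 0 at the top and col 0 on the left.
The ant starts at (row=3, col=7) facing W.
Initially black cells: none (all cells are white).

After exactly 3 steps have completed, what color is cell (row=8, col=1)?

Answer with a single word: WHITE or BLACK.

Step 1: on WHITE (3,7): turn R to N, flip to black, move to (2,7). |black|=1
Step 2: on WHITE (2,7): turn R to E, flip to black, move to (2,8). |black|=2
Step 3: on WHITE (2,8): turn R to S, flip to black, move to (3,8). |black|=3

Answer: WHITE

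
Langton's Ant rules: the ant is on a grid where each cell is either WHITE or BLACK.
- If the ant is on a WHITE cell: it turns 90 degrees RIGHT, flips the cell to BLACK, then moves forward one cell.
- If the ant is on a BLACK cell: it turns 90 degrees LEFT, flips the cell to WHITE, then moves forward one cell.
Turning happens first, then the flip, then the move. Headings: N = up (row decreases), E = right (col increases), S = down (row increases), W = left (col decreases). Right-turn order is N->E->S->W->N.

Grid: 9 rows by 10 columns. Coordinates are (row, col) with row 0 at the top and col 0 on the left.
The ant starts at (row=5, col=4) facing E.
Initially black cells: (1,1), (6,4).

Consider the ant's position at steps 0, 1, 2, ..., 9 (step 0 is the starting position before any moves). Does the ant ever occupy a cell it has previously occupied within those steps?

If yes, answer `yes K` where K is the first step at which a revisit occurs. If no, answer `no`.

Answer: yes 5

Derivation:
Step 1: on WHITE (5,4): turn R to S, flip to black, move to (6,4). |black|=3 — new cell
Step 2: on BLACK (6,4): turn L to E, flip to white, move to (6,5). |black|=2 — new cell
Step 3: on WHITE (6,5): turn R to S, flip to black, move to (7,5). |black|=3 — new cell
Step 4: on WHITE (7,5): turn R to W, flip to black, move to (7,4). |black|=4 — new cell
Step 5: on WHITE (7,4): turn R to N, flip to black, move to (6,4). |black|=5 — REVISIT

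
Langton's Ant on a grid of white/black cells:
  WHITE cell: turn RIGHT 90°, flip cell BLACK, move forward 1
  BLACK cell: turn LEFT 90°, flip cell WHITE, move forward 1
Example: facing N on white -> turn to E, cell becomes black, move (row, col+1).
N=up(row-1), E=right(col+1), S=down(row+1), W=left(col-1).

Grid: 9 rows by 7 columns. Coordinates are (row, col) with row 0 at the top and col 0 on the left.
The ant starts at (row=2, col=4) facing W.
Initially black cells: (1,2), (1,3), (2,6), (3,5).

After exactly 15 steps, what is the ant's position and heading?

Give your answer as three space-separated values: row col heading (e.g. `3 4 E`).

Step 1: on WHITE (2,4): turn R to N, flip to black, move to (1,4). |black|=5
Step 2: on WHITE (1,4): turn R to E, flip to black, move to (1,5). |black|=6
Step 3: on WHITE (1,5): turn R to S, flip to black, move to (2,5). |black|=7
Step 4: on WHITE (2,5): turn R to W, flip to black, move to (2,4). |black|=8
Step 5: on BLACK (2,4): turn L to S, flip to white, move to (3,4). |black|=7
Step 6: on WHITE (3,4): turn R to W, flip to black, move to (3,3). |black|=8
Step 7: on WHITE (3,3): turn R to N, flip to black, move to (2,3). |black|=9
Step 8: on WHITE (2,3): turn R to E, flip to black, move to (2,4). |black|=10
Step 9: on WHITE (2,4): turn R to S, flip to black, move to (3,4). |black|=11
Step 10: on BLACK (3,4): turn L to E, flip to white, move to (3,5). |black|=10
Step 11: on BLACK (3,5): turn L to N, flip to white, move to (2,5). |black|=9
Step 12: on BLACK (2,5): turn L to W, flip to white, move to (2,4). |black|=8
Step 13: on BLACK (2,4): turn L to S, flip to white, move to (3,4). |black|=7
Step 14: on WHITE (3,4): turn R to W, flip to black, move to (3,3). |black|=8
Step 15: on BLACK (3,3): turn L to S, flip to white, move to (4,3). |black|=7

Answer: 4 3 S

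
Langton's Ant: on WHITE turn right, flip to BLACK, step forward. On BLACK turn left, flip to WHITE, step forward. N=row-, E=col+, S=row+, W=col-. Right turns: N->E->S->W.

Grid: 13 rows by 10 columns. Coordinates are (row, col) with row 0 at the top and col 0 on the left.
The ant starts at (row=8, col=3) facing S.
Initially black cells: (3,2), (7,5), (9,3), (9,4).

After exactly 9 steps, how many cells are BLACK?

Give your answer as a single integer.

Step 1: on WHITE (8,3): turn R to W, flip to black, move to (8,2). |black|=5
Step 2: on WHITE (8,2): turn R to N, flip to black, move to (7,2). |black|=6
Step 3: on WHITE (7,2): turn R to E, flip to black, move to (7,3). |black|=7
Step 4: on WHITE (7,3): turn R to S, flip to black, move to (8,3). |black|=8
Step 5: on BLACK (8,3): turn L to E, flip to white, move to (8,4). |black|=7
Step 6: on WHITE (8,4): turn R to S, flip to black, move to (9,4). |black|=8
Step 7: on BLACK (9,4): turn L to E, flip to white, move to (9,5). |black|=7
Step 8: on WHITE (9,5): turn R to S, flip to black, move to (10,5). |black|=8
Step 9: on WHITE (10,5): turn R to W, flip to black, move to (10,4). |black|=9

Answer: 9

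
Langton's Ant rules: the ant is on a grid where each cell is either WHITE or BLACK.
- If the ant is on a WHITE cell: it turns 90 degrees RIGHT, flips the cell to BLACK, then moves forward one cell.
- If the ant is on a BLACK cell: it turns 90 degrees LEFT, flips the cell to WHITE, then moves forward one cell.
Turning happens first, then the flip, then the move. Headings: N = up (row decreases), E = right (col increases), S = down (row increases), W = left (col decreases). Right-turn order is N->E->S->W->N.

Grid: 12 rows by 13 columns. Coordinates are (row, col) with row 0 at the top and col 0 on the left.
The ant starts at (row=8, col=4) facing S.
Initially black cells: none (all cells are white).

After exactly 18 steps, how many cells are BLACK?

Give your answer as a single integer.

Answer: 6

Derivation:
Step 1: on WHITE (8,4): turn R to W, flip to black, move to (8,3). |black|=1
Step 2: on WHITE (8,3): turn R to N, flip to black, move to (7,3). |black|=2
Step 3: on WHITE (7,3): turn R to E, flip to black, move to (7,4). |black|=3
Step 4: on WHITE (7,4): turn R to S, flip to black, move to (8,4). |black|=4
Step 5: on BLACK (8,4): turn L to E, flip to white, move to (8,5). |black|=3
Step 6: on WHITE (8,5): turn R to S, flip to black, move to (9,5). |black|=4
Step 7: on WHITE (9,5): turn R to W, flip to black, move to (9,4). |black|=5
Step 8: on WHITE (9,4): turn R to N, flip to black, move to (8,4). |black|=6
Step 9: on WHITE (8,4): turn R to E, flip to black, move to (8,5). |black|=7
Step 10: on BLACK (8,5): turn L to N, flip to white, move to (7,5). |black|=6
Step 11: on WHITE (7,5): turn R to E, flip to black, move to (7,6). |black|=7
Step 12: on WHITE (7,6): turn R to S, flip to black, move to (8,6). |black|=8
Step 13: on WHITE (8,6): turn R to W, flip to black, move to (8,5). |black|=9
Step 14: on WHITE (8,5): turn R to N, flip to black, move to (7,5). |black|=10
Step 15: on BLACK (7,5): turn L to W, flip to white, move to (7,4). |black|=9
Step 16: on BLACK (7,4): turn L to S, flip to white, move to (8,4). |black|=8
Step 17: on BLACK (8,4): turn L to E, flip to white, move to (8,5). |black|=7
Step 18: on BLACK (8,5): turn L to N, flip to white, move to (7,5). |black|=6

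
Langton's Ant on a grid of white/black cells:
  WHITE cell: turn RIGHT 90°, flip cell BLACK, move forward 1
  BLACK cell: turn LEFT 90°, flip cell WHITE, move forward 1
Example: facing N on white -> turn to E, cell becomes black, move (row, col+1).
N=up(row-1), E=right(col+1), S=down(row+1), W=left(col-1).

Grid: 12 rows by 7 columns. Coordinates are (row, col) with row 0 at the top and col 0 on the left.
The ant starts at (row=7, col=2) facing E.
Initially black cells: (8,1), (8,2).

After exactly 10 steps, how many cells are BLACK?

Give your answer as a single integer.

Step 1: on WHITE (7,2): turn R to S, flip to black, move to (8,2). |black|=3
Step 2: on BLACK (8,2): turn L to E, flip to white, move to (8,3). |black|=2
Step 3: on WHITE (8,3): turn R to S, flip to black, move to (9,3). |black|=3
Step 4: on WHITE (9,3): turn R to W, flip to black, move to (9,2). |black|=4
Step 5: on WHITE (9,2): turn R to N, flip to black, move to (8,2). |black|=5
Step 6: on WHITE (8,2): turn R to E, flip to black, move to (8,3). |black|=6
Step 7: on BLACK (8,3): turn L to N, flip to white, move to (7,3). |black|=5
Step 8: on WHITE (7,3): turn R to E, flip to black, move to (7,4). |black|=6
Step 9: on WHITE (7,4): turn R to S, flip to black, move to (8,4). |black|=7
Step 10: on WHITE (8,4): turn R to W, flip to black, move to (8,3). |black|=8

Answer: 8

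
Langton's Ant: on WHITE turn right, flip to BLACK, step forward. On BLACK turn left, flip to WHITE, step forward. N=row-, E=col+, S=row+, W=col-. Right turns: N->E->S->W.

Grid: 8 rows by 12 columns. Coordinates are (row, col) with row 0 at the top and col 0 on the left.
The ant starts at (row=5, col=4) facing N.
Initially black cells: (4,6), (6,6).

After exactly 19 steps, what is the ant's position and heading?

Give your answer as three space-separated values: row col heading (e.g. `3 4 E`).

Answer: 6 2 W

Derivation:
Step 1: on WHITE (5,4): turn R to E, flip to black, move to (5,5). |black|=3
Step 2: on WHITE (5,5): turn R to S, flip to black, move to (6,5). |black|=4
Step 3: on WHITE (6,5): turn R to W, flip to black, move to (6,4). |black|=5
Step 4: on WHITE (6,4): turn R to N, flip to black, move to (5,4). |black|=6
Step 5: on BLACK (5,4): turn L to W, flip to white, move to (5,3). |black|=5
Step 6: on WHITE (5,3): turn R to N, flip to black, move to (4,3). |black|=6
Step 7: on WHITE (4,3): turn R to E, flip to black, move to (4,4). |black|=7
Step 8: on WHITE (4,4): turn R to S, flip to black, move to (5,4). |black|=8
Step 9: on WHITE (5,4): turn R to W, flip to black, move to (5,3). |black|=9
Step 10: on BLACK (5,3): turn L to S, flip to white, move to (6,3). |black|=8
Step 11: on WHITE (6,3): turn R to W, flip to black, move to (6,2). |black|=9
Step 12: on WHITE (6,2): turn R to N, flip to black, move to (5,2). |black|=10
Step 13: on WHITE (5,2): turn R to E, flip to black, move to (5,3). |black|=11
Step 14: on WHITE (5,3): turn R to S, flip to black, move to (6,3). |black|=12
Step 15: on BLACK (6,3): turn L to E, flip to white, move to (6,4). |black|=11
Step 16: on BLACK (6,4): turn L to N, flip to white, move to (5,4). |black|=10
Step 17: on BLACK (5,4): turn L to W, flip to white, move to (5,3). |black|=9
Step 18: on BLACK (5,3): turn L to S, flip to white, move to (6,3). |black|=8
Step 19: on WHITE (6,3): turn R to W, flip to black, move to (6,2). |black|=9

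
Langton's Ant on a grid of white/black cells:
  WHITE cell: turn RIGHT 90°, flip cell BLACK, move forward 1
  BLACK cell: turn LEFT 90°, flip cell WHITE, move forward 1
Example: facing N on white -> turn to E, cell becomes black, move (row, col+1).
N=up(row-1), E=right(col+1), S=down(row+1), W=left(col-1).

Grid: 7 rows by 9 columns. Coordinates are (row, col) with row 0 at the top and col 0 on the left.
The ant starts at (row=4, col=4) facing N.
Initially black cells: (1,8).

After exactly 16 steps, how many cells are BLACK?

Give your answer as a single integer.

Answer: 9

Derivation:
Step 1: on WHITE (4,4): turn R to E, flip to black, move to (4,5). |black|=2
Step 2: on WHITE (4,5): turn R to S, flip to black, move to (5,5). |black|=3
Step 3: on WHITE (5,5): turn R to W, flip to black, move to (5,4). |black|=4
Step 4: on WHITE (5,4): turn R to N, flip to black, move to (4,4). |black|=5
Step 5: on BLACK (4,4): turn L to W, flip to white, move to (4,3). |black|=4
Step 6: on WHITE (4,3): turn R to N, flip to black, move to (3,3). |black|=5
Step 7: on WHITE (3,3): turn R to E, flip to black, move to (3,4). |black|=6
Step 8: on WHITE (3,4): turn R to S, flip to black, move to (4,4). |black|=7
Step 9: on WHITE (4,4): turn R to W, flip to black, move to (4,3). |black|=8
Step 10: on BLACK (4,3): turn L to S, flip to white, move to (5,3). |black|=7
Step 11: on WHITE (5,3): turn R to W, flip to black, move to (5,2). |black|=8
Step 12: on WHITE (5,2): turn R to N, flip to black, move to (4,2). |black|=9
Step 13: on WHITE (4,2): turn R to E, flip to black, move to (4,3). |black|=10
Step 14: on WHITE (4,3): turn R to S, flip to black, move to (5,3). |black|=11
Step 15: on BLACK (5,3): turn L to E, flip to white, move to (5,4). |black|=10
Step 16: on BLACK (5,4): turn L to N, flip to white, move to (4,4). |black|=9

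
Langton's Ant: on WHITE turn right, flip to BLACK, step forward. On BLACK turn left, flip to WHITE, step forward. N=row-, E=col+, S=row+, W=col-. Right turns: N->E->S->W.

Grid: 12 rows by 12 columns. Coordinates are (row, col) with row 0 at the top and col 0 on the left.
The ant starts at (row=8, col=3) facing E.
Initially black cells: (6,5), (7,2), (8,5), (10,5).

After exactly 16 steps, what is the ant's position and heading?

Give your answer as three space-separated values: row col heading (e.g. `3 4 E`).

Answer: 6 5 E

Derivation:
Step 1: on WHITE (8,3): turn R to S, flip to black, move to (9,3). |black|=5
Step 2: on WHITE (9,3): turn R to W, flip to black, move to (9,2). |black|=6
Step 3: on WHITE (9,2): turn R to N, flip to black, move to (8,2). |black|=7
Step 4: on WHITE (8,2): turn R to E, flip to black, move to (8,3). |black|=8
Step 5: on BLACK (8,3): turn L to N, flip to white, move to (7,3). |black|=7
Step 6: on WHITE (7,3): turn R to E, flip to black, move to (7,4). |black|=8
Step 7: on WHITE (7,4): turn R to S, flip to black, move to (8,4). |black|=9
Step 8: on WHITE (8,4): turn R to W, flip to black, move to (8,3). |black|=10
Step 9: on WHITE (8,3): turn R to N, flip to black, move to (7,3). |black|=11
Step 10: on BLACK (7,3): turn L to W, flip to white, move to (7,2). |black|=10
Step 11: on BLACK (7,2): turn L to S, flip to white, move to (8,2). |black|=9
Step 12: on BLACK (8,2): turn L to E, flip to white, move to (8,3). |black|=8
Step 13: on BLACK (8,3): turn L to N, flip to white, move to (7,3). |black|=7
Step 14: on WHITE (7,3): turn R to E, flip to black, move to (7,4). |black|=8
Step 15: on BLACK (7,4): turn L to N, flip to white, move to (6,4). |black|=7
Step 16: on WHITE (6,4): turn R to E, flip to black, move to (6,5). |black|=8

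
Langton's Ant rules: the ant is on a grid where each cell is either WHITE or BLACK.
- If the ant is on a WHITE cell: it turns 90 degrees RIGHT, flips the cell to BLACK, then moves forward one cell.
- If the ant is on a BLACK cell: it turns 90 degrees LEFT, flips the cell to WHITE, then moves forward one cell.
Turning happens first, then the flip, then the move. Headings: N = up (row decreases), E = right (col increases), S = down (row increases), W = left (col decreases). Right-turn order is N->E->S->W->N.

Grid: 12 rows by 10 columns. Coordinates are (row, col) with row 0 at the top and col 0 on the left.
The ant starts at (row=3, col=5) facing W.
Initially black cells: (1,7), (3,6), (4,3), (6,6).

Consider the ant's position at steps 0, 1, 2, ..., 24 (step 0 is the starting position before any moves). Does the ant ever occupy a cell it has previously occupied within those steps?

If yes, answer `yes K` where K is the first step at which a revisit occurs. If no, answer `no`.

Step 1: on WHITE (3,5): turn R to N, flip to black, move to (2,5). |black|=5 — new cell
Step 2: on WHITE (2,5): turn R to E, flip to black, move to (2,6). |black|=6 — new cell
Step 3: on WHITE (2,6): turn R to S, flip to black, move to (3,6). |black|=7 — new cell
Step 4: on BLACK (3,6): turn L to E, flip to white, move to (3,7). |black|=6 — new cell
Step 5: on WHITE (3,7): turn R to S, flip to black, move to (4,7). |black|=7 — new cell
Step 6: on WHITE (4,7): turn R to W, flip to black, move to (4,6). |black|=8 — new cell
Step 7: on WHITE (4,6): turn R to N, flip to black, move to (3,6). |black|=9 — REVISIT

Answer: yes 7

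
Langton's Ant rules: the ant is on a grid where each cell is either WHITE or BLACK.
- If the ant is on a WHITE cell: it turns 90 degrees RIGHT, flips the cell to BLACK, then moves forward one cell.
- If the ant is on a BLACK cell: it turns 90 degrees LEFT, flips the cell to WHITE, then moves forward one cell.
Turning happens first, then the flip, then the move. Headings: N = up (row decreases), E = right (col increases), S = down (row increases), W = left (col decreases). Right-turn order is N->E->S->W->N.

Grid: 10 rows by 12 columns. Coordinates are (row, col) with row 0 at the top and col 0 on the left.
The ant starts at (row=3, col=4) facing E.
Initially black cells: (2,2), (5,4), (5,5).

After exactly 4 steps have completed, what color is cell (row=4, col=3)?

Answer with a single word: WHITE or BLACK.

Step 1: on WHITE (3,4): turn R to S, flip to black, move to (4,4). |black|=4
Step 2: on WHITE (4,4): turn R to W, flip to black, move to (4,3). |black|=5
Step 3: on WHITE (4,3): turn R to N, flip to black, move to (3,3). |black|=6
Step 4: on WHITE (3,3): turn R to E, flip to black, move to (3,4). |black|=7

Answer: BLACK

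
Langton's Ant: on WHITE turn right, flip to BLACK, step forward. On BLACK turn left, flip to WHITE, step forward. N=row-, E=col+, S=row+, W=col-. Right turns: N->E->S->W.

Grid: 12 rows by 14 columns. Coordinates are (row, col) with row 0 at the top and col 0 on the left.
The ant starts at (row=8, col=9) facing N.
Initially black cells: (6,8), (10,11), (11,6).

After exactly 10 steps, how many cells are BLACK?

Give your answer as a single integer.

Step 1: on WHITE (8,9): turn R to E, flip to black, move to (8,10). |black|=4
Step 2: on WHITE (8,10): turn R to S, flip to black, move to (9,10). |black|=5
Step 3: on WHITE (9,10): turn R to W, flip to black, move to (9,9). |black|=6
Step 4: on WHITE (9,9): turn R to N, flip to black, move to (8,9). |black|=7
Step 5: on BLACK (8,9): turn L to W, flip to white, move to (8,8). |black|=6
Step 6: on WHITE (8,8): turn R to N, flip to black, move to (7,8). |black|=7
Step 7: on WHITE (7,8): turn R to E, flip to black, move to (7,9). |black|=8
Step 8: on WHITE (7,9): turn R to S, flip to black, move to (8,9). |black|=9
Step 9: on WHITE (8,9): turn R to W, flip to black, move to (8,8). |black|=10
Step 10: on BLACK (8,8): turn L to S, flip to white, move to (9,8). |black|=9

Answer: 9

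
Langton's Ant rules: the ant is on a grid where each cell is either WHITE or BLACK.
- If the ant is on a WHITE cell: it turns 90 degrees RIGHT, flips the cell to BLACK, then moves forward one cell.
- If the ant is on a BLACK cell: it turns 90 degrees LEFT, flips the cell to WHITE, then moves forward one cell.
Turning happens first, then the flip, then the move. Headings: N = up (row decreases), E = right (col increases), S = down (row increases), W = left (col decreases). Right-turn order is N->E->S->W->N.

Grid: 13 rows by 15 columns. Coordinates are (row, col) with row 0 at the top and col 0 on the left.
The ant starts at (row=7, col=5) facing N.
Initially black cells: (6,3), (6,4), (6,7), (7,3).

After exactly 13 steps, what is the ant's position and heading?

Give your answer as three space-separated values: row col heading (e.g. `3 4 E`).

Answer: 7 4 W

Derivation:
Step 1: on WHITE (7,5): turn R to E, flip to black, move to (7,6). |black|=5
Step 2: on WHITE (7,6): turn R to S, flip to black, move to (8,6). |black|=6
Step 3: on WHITE (8,6): turn R to W, flip to black, move to (8,5). |black|=7
Step 4: on WHITE (8,5): turn R to N, flip to black, move to (7,5). |black|=8
Step 5: on BLACK (7,5): turn L to W, flip to white, move to (7,4). |black|=7
Step 6: on WHITE (7,4): turn R to N, flip to black, move to (6,4). |black|=8
Step 7: on BLACK (6,4): turn L to W, flip to white, move to (6,3). |black|=7
Step 8: on BLACK (6,3): turn L to S, flip to white, move to (7,3). |black|=6
Step 9: on BLACK (7,3): turn L to E, flip to white, move to (7,4). |black|=5
Step 10: on BLACK (7,4): turn L to N, flip to white, move to (6,4). |black|=4
Step 11: on WHITE (6,4): turn R to E, flip to black, move to (6,5). |black|=5
Step 12: on WHITE (6,5): turn R to S, flip to black, move to (7,5). |black|=6
Step 13: on WHITE (7,5): turn R to W, flip to black, move to (7,4). |black|=7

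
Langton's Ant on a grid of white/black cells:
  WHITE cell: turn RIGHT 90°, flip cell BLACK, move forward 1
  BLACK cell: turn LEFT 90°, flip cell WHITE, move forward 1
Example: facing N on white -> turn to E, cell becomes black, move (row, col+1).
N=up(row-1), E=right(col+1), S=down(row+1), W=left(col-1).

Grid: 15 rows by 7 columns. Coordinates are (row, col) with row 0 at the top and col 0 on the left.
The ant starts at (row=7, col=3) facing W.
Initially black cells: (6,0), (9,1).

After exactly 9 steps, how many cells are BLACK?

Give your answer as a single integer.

Answer: 9

Derivation:
Step 1: on WHITE (7,3): turn R to N, flip to black, move to (6,3). |black|=3
Step 2: on WHITE (6,3): turn R to E, flip to black, move to (6,4). |black|=4
Step 3: on WHITE (6,4): turn R to S, flip to black, move to (7,4). |black|=5
Step 4: on WHITE (7,4): turn R to W, flip to black, move to (7,3). |black|=6
Step 5: on BLACK (7,3): turn L to S, flip to white, move to (8,3). |black|=5
Step 6: on WHITE (8,3): turn R to W, flip to black, move to (8,2). |black|=6
Step 7: on WHITE (8,2): turn R to N, flip to black, move to (7,2). |black|=7
Step 8: on WHITE (7,2): turn R to E, flip to black, move to (7,3). |black|=8
Step 9: on WHITE (7,3): turn R to S, flip to black, move to (8,3). |black|=9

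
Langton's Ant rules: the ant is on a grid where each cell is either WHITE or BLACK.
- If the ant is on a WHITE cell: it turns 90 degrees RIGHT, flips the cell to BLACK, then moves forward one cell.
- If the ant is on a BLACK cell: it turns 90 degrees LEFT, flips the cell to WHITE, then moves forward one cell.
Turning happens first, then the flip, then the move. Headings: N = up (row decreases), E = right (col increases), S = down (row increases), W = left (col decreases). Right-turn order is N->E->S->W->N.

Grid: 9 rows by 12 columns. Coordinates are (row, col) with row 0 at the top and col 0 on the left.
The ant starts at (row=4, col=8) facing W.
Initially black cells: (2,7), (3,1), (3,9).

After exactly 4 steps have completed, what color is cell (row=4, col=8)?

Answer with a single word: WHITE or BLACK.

Step 1: on WHITE (4,8): turn R to N, flip to black, move to (3,8). |black|=4
Step 2: on WHITE (3,8): turn R to E, flip to black, move to (3,9). |black|=5
Step 3: on BLACK (3,9): turn L to N, flip to white, move to (2,9). |black|=4
Step 4: on WHITE (2,9): turn R to E, flip to black, move to (2,10). |black|=5

Answer: BLACK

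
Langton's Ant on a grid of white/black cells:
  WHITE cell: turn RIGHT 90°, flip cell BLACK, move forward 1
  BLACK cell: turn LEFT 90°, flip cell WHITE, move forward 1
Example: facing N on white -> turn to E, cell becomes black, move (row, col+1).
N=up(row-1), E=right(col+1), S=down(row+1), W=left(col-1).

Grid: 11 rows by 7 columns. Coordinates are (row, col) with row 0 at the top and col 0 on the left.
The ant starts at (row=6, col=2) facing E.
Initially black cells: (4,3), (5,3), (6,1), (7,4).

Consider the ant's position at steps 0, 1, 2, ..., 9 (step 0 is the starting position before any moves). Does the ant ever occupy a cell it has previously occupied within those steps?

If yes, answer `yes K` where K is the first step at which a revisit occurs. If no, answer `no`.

Step 1: on WHITE (6,2): turn R to S, flip to black, move to (7,2). |black|=5 — new cell
Step 2: on WHITE (7,2): turn R to W, flip to black, move to (7,1). |black|=6 — new cell
Step 3: on WHITE (7,1): turn R to N, flip to black, move to (6,1). |black|=7 — new cell
Step 4: on BLACK (6,1): turn L to W, flip to white, move to (6,0). |black|=6 — new cell
Step 5: on WHITE (6,0): turn R to N, flip to black, move to (5,0). |black|=7 — new cell
Step 6: on WHITE (5,0): turn R to E, flip to black, move to (5,1). |black|=8 — new cell
Step 7: on WHITE (5,1): turn R to S, flip to black, move to (6,1). |black|=9 — REVISIT

Answer: yes 7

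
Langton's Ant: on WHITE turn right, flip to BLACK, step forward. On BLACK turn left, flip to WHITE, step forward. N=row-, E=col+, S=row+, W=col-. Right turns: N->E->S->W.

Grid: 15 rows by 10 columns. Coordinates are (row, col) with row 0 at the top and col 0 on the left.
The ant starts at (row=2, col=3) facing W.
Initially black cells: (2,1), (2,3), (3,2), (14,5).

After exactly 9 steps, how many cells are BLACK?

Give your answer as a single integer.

Step 1: on BLACK (2,3): turn L to S, flip to white, move to (3,3). |black|=3
Step 2: on WHITE (3,3): turn R to W, flip to black, move to (3,2). |black|=4
Step 3: on BLACK (3,2): turn L to S, flip to white, move to (4,2). |black|=3
Step 4: on WHITE (4,2): turn R to W, flip to black, move to (4,1). |black|=4
Step 5: on WHITE (4,1): turn R to N, flip to black, move to (3,1). |black|=5
Step 6: on WHITE (3,1): turn R to E, flip to black, move to (3,2). |black|=6
Step 7: on WHITE (3,2): turn R to S, flip to black, move to (4,2). |black|=7
Step 8: on BLACK (4,2): turn L to E, flip to white, move to (4,3). |black|=6
Step 9: on WHITE (4,3): turn R to S, flip to black, move to (5,3). |black|=7

Answer: 7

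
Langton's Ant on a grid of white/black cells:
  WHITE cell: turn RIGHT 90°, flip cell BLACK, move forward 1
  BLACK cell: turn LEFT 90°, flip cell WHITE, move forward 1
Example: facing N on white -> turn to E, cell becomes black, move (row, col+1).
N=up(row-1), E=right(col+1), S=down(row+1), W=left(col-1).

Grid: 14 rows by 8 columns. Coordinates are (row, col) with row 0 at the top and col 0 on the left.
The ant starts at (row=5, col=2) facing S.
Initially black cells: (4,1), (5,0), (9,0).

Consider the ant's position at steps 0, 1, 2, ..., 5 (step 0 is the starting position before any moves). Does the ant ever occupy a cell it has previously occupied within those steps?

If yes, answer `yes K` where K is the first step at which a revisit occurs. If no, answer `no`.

Answer: no

Derivation:
Step 1: on WHITE (5,2): turn R to W, flip to black, move to (5,1). |black|=4 — new cell
Step 2: on WHITE (5,1): turn R to N, flip to black, move to (4,1). |black|=5 — new cell
Step 3: on BLACK (4,1): turn L to W, flip to white, move to (4,0). |black|=4 — new cell
Step 4: on WHITE (4,0): turn R to N, flip to black, move to (3,0). |black|=5 — new cell
Step 5: on WHITE (3,0): turn R to E, flip to black, move to (3,1). |black|=6 — new cell
No revisit within 5 steps.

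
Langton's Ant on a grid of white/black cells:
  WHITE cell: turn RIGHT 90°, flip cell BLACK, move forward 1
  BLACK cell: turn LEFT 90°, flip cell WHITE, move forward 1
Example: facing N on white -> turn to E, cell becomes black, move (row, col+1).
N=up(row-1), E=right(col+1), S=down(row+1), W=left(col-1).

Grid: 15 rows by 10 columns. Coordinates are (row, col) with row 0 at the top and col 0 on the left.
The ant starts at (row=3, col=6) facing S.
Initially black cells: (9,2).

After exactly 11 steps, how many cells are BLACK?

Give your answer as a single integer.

Step 1: on WHITE (3,6): turn R to W, flip to black, move to (3,5). |black|=2
Step 2: on WHITE (3,5): turn R to N, flip to black, move to (2,5). |black|=3
Step 3: on WHITE (2,5): turn R to E, flip to black, move to (2,6). |black|=4
Step 4: on WHITE (2,6): turn R to S, flip to black, move to (3,6). |black|=5
Step 5: on BLACK (3,6): turn L to E, flip to white, move to (3,7). |black|=4
Step 6: on WHITE (3,7): turn R to S, flip to black, move to (4,7). |black|=5
Step 7: on WHITE (4,7): turn R to W, flip to black, move to (4,6). |black|=6
Step 8: on WHITE (4,6): turn R to N, flip to black, move to (3,6). |black|=7
Step 9: on WHITE (3,6): turn R to E, flip to black, move to (3,7). |black|=8
Step 10: on BLACK (3,7): turn L to N, flip to white, move to (2,7). |black|=7
Step 11: on WHITE (2,7): turn R to E, flip to black, move to (2,8). |black|=8

Answer: 8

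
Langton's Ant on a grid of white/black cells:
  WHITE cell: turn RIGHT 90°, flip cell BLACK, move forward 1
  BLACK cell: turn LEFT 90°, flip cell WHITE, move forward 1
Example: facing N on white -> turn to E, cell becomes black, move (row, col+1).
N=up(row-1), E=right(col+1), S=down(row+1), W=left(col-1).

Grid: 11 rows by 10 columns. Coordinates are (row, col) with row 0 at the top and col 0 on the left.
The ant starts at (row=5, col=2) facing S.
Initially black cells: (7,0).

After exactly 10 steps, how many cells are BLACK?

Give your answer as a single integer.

Answer: 7

Derivation:
Step 1: on WHITE (5,2): turn R to W, flip to black, move to (5,1). |black|=2
Step 2: on WHITE (5,1): turn R to N, flip to black, move to (4,1). |black|=3
Step 3: on WHITE (4,1): turn R to E, flip to black, move to (4,2). |black|=4
Step 4: on WHITE (4,2): turn R to S, flip to black, move to (5,2). |black|=5
Step 5: on BLACK (5,2): turn L to E, flip to white, move to (5,3). |black|=4
Step 6: on WHITE (5,3): turn R to S, flip to black, move to (6,3). |black|=5
Step 7: on WHITE (6,3): turn R to W, flip to black, move to (6,2). |black|=6
Step 8: on WHITE (6,2): turn R to N, flip to black, move to (5,2). |black|=7
Step 9: on WHITE (5,2): turn R to E, flip to black, move to (5,3). |black|=8
Step 10: on BLACK (5,3): turn L to N, flip to white, move to (4,3). |black|=7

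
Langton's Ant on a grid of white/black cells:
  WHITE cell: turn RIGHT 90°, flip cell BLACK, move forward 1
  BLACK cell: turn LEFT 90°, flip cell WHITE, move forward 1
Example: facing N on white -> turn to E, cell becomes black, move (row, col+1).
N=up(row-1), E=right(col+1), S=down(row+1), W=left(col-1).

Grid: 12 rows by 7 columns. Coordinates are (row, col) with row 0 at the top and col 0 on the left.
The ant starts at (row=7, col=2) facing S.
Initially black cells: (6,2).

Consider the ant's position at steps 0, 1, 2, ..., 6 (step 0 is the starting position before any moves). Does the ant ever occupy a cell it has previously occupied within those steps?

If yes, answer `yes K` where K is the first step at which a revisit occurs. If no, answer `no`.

Step 1: on WHITE (7,2): turn R to W, flip to black, move to (7,1). |black|=2 — new cell
Step 2: on WHITE (7,1): turn R to N, flip to black, move to (6,1). |black|=3 — new cell
Step 3: on WHITE (6,1): turn R to E, flip to black, move to (6,2). |black|=4 — new cell
Step 4: on BLACK (6,2): turn L to N, flip to white, move to (5,2). |black|=3 — new cell
Step 5: on WHITE (5,2): turn R to E, flip to black, move to (5,3). |black|=4 — new cell
Step 6: on WHITE (5,3): turn R to S, flip to black, move to (6,3). |black|=5 — new cell
No revisit within 6 steps.

Answer: no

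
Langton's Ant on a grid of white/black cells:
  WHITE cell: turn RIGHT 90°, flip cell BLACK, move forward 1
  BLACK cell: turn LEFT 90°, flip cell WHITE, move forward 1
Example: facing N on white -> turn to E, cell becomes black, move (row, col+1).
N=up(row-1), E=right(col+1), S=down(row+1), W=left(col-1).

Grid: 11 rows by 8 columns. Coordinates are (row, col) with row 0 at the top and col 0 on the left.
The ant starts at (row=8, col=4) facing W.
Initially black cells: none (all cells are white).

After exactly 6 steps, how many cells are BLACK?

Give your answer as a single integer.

Answer: 4

Derivation:
Step 1: on WHITE (8,4): turn R to N, flip to black, move to (7,4). |black|=1
Step 2: on WHITE (7,4): turn R to E, flip to black, move to (7,5). |black|=2
Step 3: on WHITE (7,5): turn R to S, flip to black, move to (8,5). |black|=3
Step 4: on WHITE (8,5): turn R to W, flip to black, move to (8,4). |black|=4
Step 5: on BLACK (8,4): turn L to S, flip to white, move to (9,4). |black|=3
Step 6: on WHITE (9,4): turn R to W, flip to black, move to (9,3). |black|=4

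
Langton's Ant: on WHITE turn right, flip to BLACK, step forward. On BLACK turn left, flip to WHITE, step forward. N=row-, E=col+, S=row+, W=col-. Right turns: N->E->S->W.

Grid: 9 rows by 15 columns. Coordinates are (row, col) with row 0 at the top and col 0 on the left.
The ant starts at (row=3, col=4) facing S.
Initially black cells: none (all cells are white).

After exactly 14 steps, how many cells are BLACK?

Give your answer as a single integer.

Answer: 10

Derivation:
Step 1: on WHITE (3,4): turn R to W, flip to black, move to (3,3). |black|=1
Step 2: on WHITE (3,3): turn R to N, flip to black, move to (2,3). |black|=2
Step 3: on WHITE (2,3): turn R to E, flip to black, move to (2,4). |black|=3
Step 4: on WHITE (2,4): turn R to S, flip to black, move to (3,4). |black|=4
Step 5: on BLACK (3,4): turn L to E, flip to white, move to (3,5). |black|=3
Step 6: on WHITE (3,5): turn R to S, flip to black, move to (4,5). |black|=4
Step 7: on WHITE (4,5): turn R to W, flip to black, move to (4,4). |black|=5
Step 8: on WHITE (4,4): turn R to N, flip to black, move to (3,4). |black|=6
Step 9: on WHITE (3,4): turn R to E, flip to black, move to (3,5). |black|=7
Step 10: on BLACK (3,5): turn L to N, flip to white, move to (2,5). |black|=6
Step 11: on WHITE (2,5): turn R to E, flip to black, move to (2,6). |black|=7
Step 12: on WHITE (2,6): turn R to S, flip to black, move to (3,6). |black|=8
Step 13: on WHITE (3,6): turn R to W, flip to black, move to (3,5). |black|=9
Step 14: on WHITE (3,5): turn R to N, flip to black, move to (2,5). |black|=10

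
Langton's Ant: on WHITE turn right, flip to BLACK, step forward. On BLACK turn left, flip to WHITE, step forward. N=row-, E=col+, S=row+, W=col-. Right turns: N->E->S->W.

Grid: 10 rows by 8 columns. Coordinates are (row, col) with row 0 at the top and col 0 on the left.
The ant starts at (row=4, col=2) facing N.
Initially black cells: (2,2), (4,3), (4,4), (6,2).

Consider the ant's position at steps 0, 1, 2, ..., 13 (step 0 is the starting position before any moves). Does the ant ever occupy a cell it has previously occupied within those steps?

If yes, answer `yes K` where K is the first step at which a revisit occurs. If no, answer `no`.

Step 1: on WHITE (4,2): turn R to E, flip to black, move to (4,3). |black|=5 — new cell
Step 2: on BLACK (4,3): turn L to N, flip to white, move to (3,3). |black|=4 — new cell
Step 3: on WHITE (3,3): turn R to E, flip to black, move to (3,4). |black|=5 — new cell
Step 4: on WHITE (3,4): turn R to S, flip to black, move to (4,4). |black|=6 — new cell
Step 5: on BLACK (4,4): turn L to E, flip to white, move to (4,5). |black|=5 — new cell
Step 6: on WHITE (4,5): turn R to S, flip to black, move to (5,5). |black|=6 — new cell
Step 7: on WHITE (5,5): turn R to W, flip to black, move to (5,4). |black|=7 — new cell
Step 8: on WHITE (5,4): turn R to N, flip to black, move to (4,4). |black|=8 — REVISIT

Answer: yes 8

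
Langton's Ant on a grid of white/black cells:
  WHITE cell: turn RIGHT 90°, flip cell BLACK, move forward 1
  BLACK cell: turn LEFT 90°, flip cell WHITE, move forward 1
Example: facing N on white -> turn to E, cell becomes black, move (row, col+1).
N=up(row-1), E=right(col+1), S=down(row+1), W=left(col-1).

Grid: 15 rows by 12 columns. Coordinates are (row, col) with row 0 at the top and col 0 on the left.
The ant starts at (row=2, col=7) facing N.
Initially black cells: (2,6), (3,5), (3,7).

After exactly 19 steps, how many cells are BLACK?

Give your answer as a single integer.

Step 1: on WHITE (2,7): turn R to E, flip to black, move to (2,8). |black|=4
Step 2: on WHITE (2,8): turn R to S, flip to black, move to (3,8). |black|=5
Step 3: on WHITE (3,8): turn R to W, flip to black, move to (3,7). |black|=6
Step 4: on BLACK (3,7): turn L to S, flip to white, move to (4,7). |black|=5
Step 5: on WHITE (4,7): turn R to W, flip to black, move to (4,6). |black|=6
Step 6: on WHITE (4,6): turn R to N, flip to black, move to (3,6). |black|=7
Step 7: on WHITE (3,6): turn R to E, flip to black, move to (3,7). |black|=8
Step 8: on WHITE (3,7): turn R to S, flip to black, move to (4,7). |black|=9
Step 9: on BLACK (4,7): turn L to E, flip to white, move to (4,8). |black|=8
Step 10: on WHITE (4,8): turn R to S, flip to black, move to (5,8). |black|=9
Step 11: on WHITE (5,8): turn R to W, flip to black, move to (5,7). |black|=10
Step 12: on WHITE (5,7): turn R to N, flip to black, move to (4,7). |black|=11
Step 13: on WHITE (4,7): turn R to E, flip to black, move to (4,8). |black|=12
Step 14: on BLACK (4,8): turn L to N, flip to white, move to (3,8). |black|=11
Step 15: on BLACK (3,8): turn L to W, flip to white, move to (3,7). |black|=10
Step 16: on BLACK (3,7): turn L to S, flip to white, move to (4,7). |black|=9
Step 17: on BLACK (4,7): turn L to E, flip to white, move to (4,8). |black|=8
Step 18: on WHITE (4,8): turn R to S, flip to black, move to (5,8). |black|=9
Step 19: on BLACK (5,8): turn L to E, flip to white, move to (5,9). |black|=8

Answer: 8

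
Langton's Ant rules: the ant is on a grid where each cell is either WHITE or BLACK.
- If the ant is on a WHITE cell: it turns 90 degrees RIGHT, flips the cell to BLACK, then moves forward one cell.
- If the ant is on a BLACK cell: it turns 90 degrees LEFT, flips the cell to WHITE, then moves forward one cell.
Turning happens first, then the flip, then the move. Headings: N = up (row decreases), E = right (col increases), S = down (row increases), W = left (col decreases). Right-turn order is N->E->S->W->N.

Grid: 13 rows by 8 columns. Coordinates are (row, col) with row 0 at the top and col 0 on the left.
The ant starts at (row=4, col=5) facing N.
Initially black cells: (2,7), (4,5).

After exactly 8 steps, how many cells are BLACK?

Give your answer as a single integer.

Answer: 6

Derivation:
Step 1: on BLACK (4,5): turn L to W, flip to white, move to (4,4). |black|=1
Step 2: on WHITE (4,4): turn R to N, flip to black, move to (3,4). |black|=2
Step 3: on WHITE (3,4): turn R to E, flip to black, move to (3,5). |black|=3
Step 4: on WHITE (3,5): turn R to S, flip to black, move to (4,5). |black|=4
Step 5: on WHITE (4,5): turn R to W, flip to black, move to (4,4). |black|=5
Step 6: on BLACK (4,4): turn L to S, flip to white, move to (5,4). |black|=4
Step 7: on WHITE (5,4): turn R to W, flip to black, move to (5,3). |black|=5
Step 8: on WHITE (5,3): turn R to N, flip to black, move to (4,3). |black|=6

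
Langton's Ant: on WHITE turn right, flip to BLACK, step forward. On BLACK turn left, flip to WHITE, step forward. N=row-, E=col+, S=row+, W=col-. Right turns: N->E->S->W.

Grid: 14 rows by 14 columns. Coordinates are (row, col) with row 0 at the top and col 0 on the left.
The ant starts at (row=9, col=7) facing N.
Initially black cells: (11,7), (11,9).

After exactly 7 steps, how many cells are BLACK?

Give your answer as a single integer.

Step 1: on WHITE (9,7): turn R to E, flip to black, move to (9,8). |black|=3
Step 2: on WHITE (9,8): turn R to S, flip to black, move to (10,8). |black|=4
Step 3: on WHITE (10,8): turn R to W, flip to black, move to (10,7). |black|=5
Step 4: on WHITE (10,7): turn R to N, flip to black, move to (9,7). |black|=6
Step 5: on BLACK (9,7): turn L to W, flip to white, move to (9,6). |black|=5
Step 6: on WHITE (9,6): turn R to N, flip to black, move to (8,6). |black|=6
Step 7: on WHITE (8,6): turn R to E, flip to black, move to (8,7). |black|=7

Answer: 7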